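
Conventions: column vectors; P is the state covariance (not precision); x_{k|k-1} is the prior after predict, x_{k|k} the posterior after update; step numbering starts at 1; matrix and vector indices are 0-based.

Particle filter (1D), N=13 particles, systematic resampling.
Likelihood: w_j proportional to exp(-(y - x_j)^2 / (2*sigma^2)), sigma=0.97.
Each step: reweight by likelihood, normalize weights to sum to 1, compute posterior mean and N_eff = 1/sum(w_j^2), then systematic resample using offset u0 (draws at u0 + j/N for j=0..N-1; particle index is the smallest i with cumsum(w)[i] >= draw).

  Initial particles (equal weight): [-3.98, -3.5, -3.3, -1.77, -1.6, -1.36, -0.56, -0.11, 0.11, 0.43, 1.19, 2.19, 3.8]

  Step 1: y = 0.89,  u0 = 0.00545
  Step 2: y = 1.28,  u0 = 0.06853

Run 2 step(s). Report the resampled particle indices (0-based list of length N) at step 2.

step 1: w=[0.0000, 0.0000, 0.0000, 0.0058, 0.0092, 0.0168, 0.0811, 0.1458, 0.1795, 0.2216, 0.2364, 0.1010, 0.0028]  mean=0.5187  Neff=5.6929  idx=[3, 6, 7, 7, 8, 8, 9, 9, 9, 10, 10, 10, 11]
step 2: w=[0.0009, 0.0220, 0.0476, 0.0476, 0.0642, 0.0642, 0.0905, 0.0905, 0.0905, 0.1322, 0.1322, 0.1322, 0.0855]  mean=0.7657  Neff=10.2494  idx=[2, 4, 5, 6, 7, 8, 9, 9, 10, 10, 11, 12, 12]

resampled_idx = [2, 4, 5, 6, 7, 8, 9, 9, 10, 10, 11, 12, 12]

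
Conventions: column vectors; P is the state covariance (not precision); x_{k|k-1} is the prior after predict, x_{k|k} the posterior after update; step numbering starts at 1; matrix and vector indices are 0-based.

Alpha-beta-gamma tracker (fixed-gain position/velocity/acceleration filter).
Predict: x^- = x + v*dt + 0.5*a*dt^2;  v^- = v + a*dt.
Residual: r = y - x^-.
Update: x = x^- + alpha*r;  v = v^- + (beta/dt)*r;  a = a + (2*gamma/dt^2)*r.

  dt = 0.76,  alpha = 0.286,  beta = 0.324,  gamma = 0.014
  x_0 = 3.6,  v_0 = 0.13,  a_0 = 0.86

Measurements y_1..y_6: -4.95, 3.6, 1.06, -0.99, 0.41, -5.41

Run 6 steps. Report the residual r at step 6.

resid = -6.2541

step 1: x_pred=3.9472  r=-8.8972  x^+=1.4026  v^+=-3.0094  a^+=0.4287
step 2: x_pred=-0.7608  r=4.3608  x^+=0.4864  v^+=-0.8245  a^+=0.6401
step 3: x_pred=0.0446  r=1.0154  x^+=0.3350  v^+=0.0948  a^+=0.6893
step 4: x_pred=0.6062  r=-1.5962  x^+=0.1497  v^+=-0.0618  a^+=0.6119
step 5: x_pred=0.2794  r=0.1306  x^+=0.3168  v^+=0.4590  a^+=0.6183
step 6: x_pred=0.8441  r=-6.2541  x^+=-0.9446  v^+=-1.7374  a^+=0.3151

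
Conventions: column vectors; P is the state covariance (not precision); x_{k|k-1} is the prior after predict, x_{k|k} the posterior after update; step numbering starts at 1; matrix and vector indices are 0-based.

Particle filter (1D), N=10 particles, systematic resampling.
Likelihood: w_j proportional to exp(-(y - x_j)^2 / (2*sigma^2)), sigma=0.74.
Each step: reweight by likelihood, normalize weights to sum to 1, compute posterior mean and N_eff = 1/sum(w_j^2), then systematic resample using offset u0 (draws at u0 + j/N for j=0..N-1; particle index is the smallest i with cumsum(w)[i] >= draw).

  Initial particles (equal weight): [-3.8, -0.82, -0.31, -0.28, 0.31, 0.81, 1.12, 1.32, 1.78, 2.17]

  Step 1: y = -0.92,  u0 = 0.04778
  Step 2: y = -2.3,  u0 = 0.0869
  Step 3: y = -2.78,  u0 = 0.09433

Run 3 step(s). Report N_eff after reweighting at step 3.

step 1: w=[0.0002, 0.3614, 0.2597, 0.2509, 0.0916, 0.0237, 0.0082, 0.0037, 0.0005, 0.0001]  mean=-0.3852  Neff=3.7028  idx=[1, 1, 1, 1, 2, 2, 3, 3, 3, 4]
step 2: w=[0.2022, 0.2022, 0.2022, 0.2022, 0.0402, 0.0402, 0.0360, 0.0360, 0.0360, 0.0030]  mean=-0.7173  Neff=5.8610  idx=[0, 0, 1, 1, 2, 2, 3, 3, 5, 8]
step 3: w=[0.1214, 0.1214, 0.1214, 0.1214, 0.1214, 0.1214, 0.1214, 0.1214, 0.0154, 0.0135]  mean=-0.8049  Neff=8.4530  idx=[0, 1, 2, 3, 4, 4, 5, 6, 7, 9]

N_eff = 8.4530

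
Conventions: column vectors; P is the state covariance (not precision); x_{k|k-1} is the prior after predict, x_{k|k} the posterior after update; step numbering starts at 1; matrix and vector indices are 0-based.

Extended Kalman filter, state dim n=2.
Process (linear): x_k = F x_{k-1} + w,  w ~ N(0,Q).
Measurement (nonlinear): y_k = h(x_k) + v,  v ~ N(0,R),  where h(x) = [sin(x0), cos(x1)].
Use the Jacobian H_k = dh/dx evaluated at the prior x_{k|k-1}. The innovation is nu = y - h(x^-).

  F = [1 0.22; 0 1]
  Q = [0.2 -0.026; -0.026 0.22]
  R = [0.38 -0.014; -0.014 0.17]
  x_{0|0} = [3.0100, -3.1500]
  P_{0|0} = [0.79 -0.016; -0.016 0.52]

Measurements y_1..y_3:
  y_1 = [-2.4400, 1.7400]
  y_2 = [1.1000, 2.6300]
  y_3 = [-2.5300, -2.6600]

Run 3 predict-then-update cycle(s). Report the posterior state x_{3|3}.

x_post = [4.0394, -4.1123]

step 1: x^-=[2.3170, -3.1500]  P^-=[1.0081 0.0724; 0.0724 0.7400]  H_jac=[-0.6789 0.0000; 0.0000 -0.0084]  S=[0.8446 -0.0136; -0.0136 0.1701]  K=[-0.8114 -0.0684; -0.0589 -0.0413]  nu=[-3.1743, 2.7400]  x^+=[4.7052, -3.0763]  P^+=[0.4528 0.0321; 0.0321 0.7369]
step 2: x^-=[4.0284, -3.0763]  P^-=[0.7026 0.1682; 0.1682 0.9569]  H_jac=[-0.6319 0.0000; 0.0000 0.0652]  S=[0.6605 -0.0209; -0.0209 0.1741]  K=[-0.6727 -0.0179; -0.1501 0.3406]  nu=[1.8751, 3.6279]  x^+=[2.7023, -2.1221]  P^+=[0.4041 0.0978; 0.0978 0.9196]
step 3: x^-=[2.2355, -2.1221]  P^-=[0.6917 0.2741; 0.2741 1.1396]  H_jac=[-0.6168 0.0000; 0.0000 0.8518]  S=[0.6431 -0.1580; -0.1580 0.9969]  K=[-0.6303 0.1343; -0.0246 0.9699]  nu=[-3.3171, -2.1362]  x^+=[4.0394, -4.1123]  P^+=[0.3914 0.0372; 0.0372 0.1940]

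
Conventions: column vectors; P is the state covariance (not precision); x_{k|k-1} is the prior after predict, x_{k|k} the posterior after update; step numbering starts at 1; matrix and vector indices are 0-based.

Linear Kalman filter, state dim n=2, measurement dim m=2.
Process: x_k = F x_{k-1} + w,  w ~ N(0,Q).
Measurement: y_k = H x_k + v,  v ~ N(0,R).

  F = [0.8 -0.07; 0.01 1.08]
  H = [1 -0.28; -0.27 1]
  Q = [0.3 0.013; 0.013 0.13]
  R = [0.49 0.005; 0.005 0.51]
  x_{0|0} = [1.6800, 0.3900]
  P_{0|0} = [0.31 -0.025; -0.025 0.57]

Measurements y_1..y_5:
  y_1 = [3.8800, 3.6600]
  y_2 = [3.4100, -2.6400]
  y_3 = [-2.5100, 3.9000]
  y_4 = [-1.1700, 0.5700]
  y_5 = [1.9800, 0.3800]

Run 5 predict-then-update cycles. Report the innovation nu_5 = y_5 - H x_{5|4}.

step 1: x^-=[1.3167, 0.4380]  P^-=[0.5040 -0.0492; -0.0492 0.7943]  S=[1.0838 -0.4064; -0.4064 1.3676]  K=[0.4805 0.0073; -0.0328 0.5808]  nu=[2.6859, 3.5775]  x^+=[2.6333, 2.4275]  P^+=[0.2566 0.0754; 0.0754 0.3164]
step 2: x^-=[1.9367, 2.6480]  P^-=[0.4573 0.0562; 0.0562 0.5007]  S=[0.9551 -0.1982; -0.1982 1.0137]  K=[0.4675 0.0251; 0.0120 0.4813]  nu=[2.2147, -4.7651]  x^+=[2.8527, 0.3811]  P^+=[0.2525 0.0833; 0.0833 0.2680]
step 3: x^-=[2.2555, 0.4401]  P^-=[0.4536 0.0667; 0.0667 0.4444]  S=[0.9411 -0.1702; -0.1702 0.9515]  K=[0.4666 0.0248; 0.0203 0.4518]  nu=[-4.6423, 4.0689]  x^+=[0.1902, 2.1841]  P^+=[0.2520 0.0830; 0.0830 0.2529]
step 4: x^-=[-0.0007, 2.3607]  P^-=[0.4532 0.0676; 0.0676 0.4269]  S=[0.9389 -0.1642; -0.1642 0.9334]  K=[0.4667 0.0234; 0.0219 0.4416]  nu=[-0.5083, -1.7909]  x^+=[-0.2798, 1.5587]  P^+=[0.2518 0.0823; 0.0823 0.2475]
step 5: x^-=[-0.3330, 1.6806]  P^-=[0.4532 0.0673; 0.0673 0.4205]  S=[0.9384 -0.1627; -0.1627 0.9272]  K=[0.4667 0.0225; 0.0222 0.4378]  nu=[2.7835, -1.3905]  x^+=[0.9348, 1.1335]  P^+=[0.2517 0.0818; 0.0818 0.2455]

innov = [2.7835, -1.3905]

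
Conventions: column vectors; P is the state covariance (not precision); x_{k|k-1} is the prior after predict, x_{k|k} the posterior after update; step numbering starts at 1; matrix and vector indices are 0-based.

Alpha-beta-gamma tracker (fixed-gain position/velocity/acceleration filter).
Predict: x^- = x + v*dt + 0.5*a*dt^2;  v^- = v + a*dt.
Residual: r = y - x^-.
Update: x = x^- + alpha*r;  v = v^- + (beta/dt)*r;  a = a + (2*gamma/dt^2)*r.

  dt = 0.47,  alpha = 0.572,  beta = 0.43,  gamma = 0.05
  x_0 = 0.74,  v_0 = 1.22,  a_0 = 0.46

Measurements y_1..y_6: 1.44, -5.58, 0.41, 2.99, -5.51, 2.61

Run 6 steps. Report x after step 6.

x_post = -0.0649

step 1: x_pred=1.3642  r=0.0758  x^+=1.4076  v^+=1.5055  a^+=0.4943
step 2: x_pred=2.1698  r=-7.7498  x^+=-2.2631  v^+=-5.3523  a^+=-3.0140
step 3: x_pred=-5.1116  r=5.5216  x^+=-1.9532  v^+=-1.7172  a^+=-0.5144
step 4: x_pred=-2.8172  r=5.8072  x^+=0.5045  v^+=3.3539  a^+=2.1145
step 5: x_pred=2.3144  r=-7.8244  x^+=-2.1611  v^+=-2.8108  a^+=-1.4276
step 6: x_pred=-3.6399  r=6.2499  x^+=-0.0649  v^+=2.2362  a^+=1.4017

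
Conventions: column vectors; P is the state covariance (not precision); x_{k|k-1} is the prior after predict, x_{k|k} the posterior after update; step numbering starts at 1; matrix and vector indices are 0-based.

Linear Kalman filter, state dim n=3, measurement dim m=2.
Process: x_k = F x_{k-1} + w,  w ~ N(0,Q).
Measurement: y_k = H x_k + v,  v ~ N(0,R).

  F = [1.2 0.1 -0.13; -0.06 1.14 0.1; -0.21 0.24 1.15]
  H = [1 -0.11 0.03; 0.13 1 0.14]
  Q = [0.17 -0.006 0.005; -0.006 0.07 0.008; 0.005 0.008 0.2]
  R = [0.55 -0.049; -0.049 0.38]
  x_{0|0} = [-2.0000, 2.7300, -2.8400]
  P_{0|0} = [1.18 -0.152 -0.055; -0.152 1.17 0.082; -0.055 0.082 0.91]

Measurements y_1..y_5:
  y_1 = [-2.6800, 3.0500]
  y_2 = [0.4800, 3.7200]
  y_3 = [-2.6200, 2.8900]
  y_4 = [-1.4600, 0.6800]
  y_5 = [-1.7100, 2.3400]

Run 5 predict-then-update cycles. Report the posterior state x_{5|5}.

x_post = [-1.0001, 2.8611, -1.1637]

step 1: x^-=[-1.7578, 2.9482, -2.1908]  P^-=[1.8748 -0.1948 -0.5114; -0.1948 1.6440 0.6006; -0.5114 0.6006 1.6101]  S=[2.4544 -0.2362; -0.2362 2.1862]  K=[0.7734 0.0732; -0.0715 0.7712; -0.1841 0.3275]  nu=[-0.5322, 0.6370]  x^+=[-2.1228, 3.4775, -1.8842]  P^+=[0.4218 -0.0428 -0.1577; -0.0428 0.3053 -0.0229; -0.1577 -0.0229 1.2638]
step 2: x^-=[-1.9546, 3.9033, -0.8864]  P^-=[0.8413 -0.0933 -0.5183; -0.0933 0.4835 0.2366; -0.5183 0.2366 1.9755]  S=[1.3868 -0.1476; -0.1476 0.9395]  K=[0.6066 0.0352; -0.0441 0.5300; -0.3043 0.4267]  nu=[2.8906, 0.1949]  x^+=[-0.1944, 3.8791, -1.6829]  P^+=[0.3362 -0.0265 -0.2397; -0.0265 0.2100 -0.0210; -0.2397 -0.0210 1.6376]
step 3: x^-=[0.3735, 4.2656, -0.9635]  P^-=[0.7529 -0.0914 -0.6657; -0.0914 0.3621 0.2582; -0.6657 0.2582 2.4995]  S=[1.2879 -0.1626; -0.1626 0.8282]  K=[0.5779 0.0087; -0.0379 0.4592; -0.4114 0.5491]  nu=[-2.4953, -1.2892]  x^+=[-1.0800, 3.7682, -0.6448]  P^+=[0.3242 -0.0234 -0.3125; -0.0234 0.1800 -0.0048; -0.3125 -0.0048 1.9584]
step 4: x^-=[-0.8353, 4.2961, 0.3896]  P^-=[0.7638 -0.1054 -0.8115; -0.1054 0.3306 0.3143; -0.8115 0.3143 2.9653]  S=[1.2929 -0.1897; -0.1897 0.8127]  K=[0.5791 -0.0121; -0.0385 0.4351; -0.4897 0.6534]  nu=[-0.1638, -3.5620]  x^+=[-0.8869, 2.7526, -1.8576]  P^+=[0.3274 -0.0244 -0.3655; -0.0244 0.1685 0.0136; -0.3655 0.0136 2.1869]
step 5: x^-=[-0.5475, 3.0054, -1.2894]  P^-=[0.7879 -0.1206 -0.9201; -0.1206 0.3228 0.3670; -0.9201 0.3670 3.3028]  S=[1.3137 -0.2141; -0.2141 0.8188]  K=[0.5845 -0.0267; -0.0408 0.4272; -0.5373 0.7263]  nu=[-0.7932, -0.4137]  x^+=[-1.0001, 2.8611, -1.1637]  P^+=[0.3318 -0.0262 -0.3977; -0.0262 0.1637 0.0286; -0.3977 0.0286 2.3244]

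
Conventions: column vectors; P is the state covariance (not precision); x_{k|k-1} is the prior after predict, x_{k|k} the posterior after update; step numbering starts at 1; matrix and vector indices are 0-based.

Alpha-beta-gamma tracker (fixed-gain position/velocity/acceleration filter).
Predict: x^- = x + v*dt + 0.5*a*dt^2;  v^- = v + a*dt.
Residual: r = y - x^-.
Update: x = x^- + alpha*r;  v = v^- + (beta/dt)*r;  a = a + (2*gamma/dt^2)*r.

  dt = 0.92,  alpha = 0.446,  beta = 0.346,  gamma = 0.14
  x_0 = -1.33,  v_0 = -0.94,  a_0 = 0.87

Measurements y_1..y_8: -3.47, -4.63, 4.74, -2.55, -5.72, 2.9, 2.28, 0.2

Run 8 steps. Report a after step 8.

a_post = -0.6105

step 1: x_pred=-1.8266  r=-1.6434  x^+=-2.5596  v^+=-0.7577  a^+=0.3263
step 2: x_pred=-3.1185  r=-1.5115  x^+=-3.7926  v^+=-1.0259  a^+=-0.1737
step 3: x_pred=-4.8099  r=9.5499  x^+=-0.5507  v^+=2.4059  a^+=2.9856
step 4: x_pred=2.9263  r=-5.4763  x^+=0.4839  v^+=3.0931  a^+=1.1739
step 5: x_pred=3.8263  r=-9.5463  x^+=-0.4313  v^+=0.5829  a^+=-1.9841
step 6: x_pred=-0.7348  r=3.6348  x^+=0.8863  v^+=0.1245  a^+=-0.7817
step 7: x_pred=0.6700  r=1.6100  x^+=1.3881  v^+=0.0108  a^+=-0.2491
step 8: x_pred=1.2926  r=-1.0926  x^+=0.8053  v^+=-0.6293  a^+=-0.6105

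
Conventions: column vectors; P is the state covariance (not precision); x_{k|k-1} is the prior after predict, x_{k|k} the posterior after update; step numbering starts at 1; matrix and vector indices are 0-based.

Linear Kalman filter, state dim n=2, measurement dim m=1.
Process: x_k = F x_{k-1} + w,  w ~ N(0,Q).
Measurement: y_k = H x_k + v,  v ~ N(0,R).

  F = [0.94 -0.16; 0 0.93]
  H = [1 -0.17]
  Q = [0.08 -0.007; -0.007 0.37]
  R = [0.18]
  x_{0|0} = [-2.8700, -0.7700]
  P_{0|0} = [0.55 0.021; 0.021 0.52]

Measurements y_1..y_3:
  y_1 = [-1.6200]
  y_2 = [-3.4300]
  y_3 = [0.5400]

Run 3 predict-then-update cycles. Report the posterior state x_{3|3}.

x_post = [-1.1138, -1.9915]

step 1: x^-=[-2.5746, -0.7161]  P^-=[0.5730 -0.0660; -0.0660 0.8197]  S=[0.7991]  K=[0.7311; -0.2570]  nu=[0.8329]  x^+=[-1.9657, -0.9301]  P^+=[0.1459 0.0841; 0.0841 0.7670]
step 2: x^-=[-1.6990, -0.8650]  P^-=[0.2032 -0.0476; -0.0476 1.0333]  S=[0.4293]  K=[0.4923; -0.5201]  nu=[-1.8781]  x^+=[-2.6235, 0.1117]  P^+=[0.0992 0.0623; 0.0623 0.9172]
step 3: x^-=[-2.4840, 0.1039]  P^-=[0.1724 -0.0890; -0.0890 1.1633]  S=[0.4163]  K=[0.4505; -0.6889]  nu=[3.0416]  x^+=[-1.1138, -1.9915]  P^+=[0.0879 0.0402; 0.0402 0.9658]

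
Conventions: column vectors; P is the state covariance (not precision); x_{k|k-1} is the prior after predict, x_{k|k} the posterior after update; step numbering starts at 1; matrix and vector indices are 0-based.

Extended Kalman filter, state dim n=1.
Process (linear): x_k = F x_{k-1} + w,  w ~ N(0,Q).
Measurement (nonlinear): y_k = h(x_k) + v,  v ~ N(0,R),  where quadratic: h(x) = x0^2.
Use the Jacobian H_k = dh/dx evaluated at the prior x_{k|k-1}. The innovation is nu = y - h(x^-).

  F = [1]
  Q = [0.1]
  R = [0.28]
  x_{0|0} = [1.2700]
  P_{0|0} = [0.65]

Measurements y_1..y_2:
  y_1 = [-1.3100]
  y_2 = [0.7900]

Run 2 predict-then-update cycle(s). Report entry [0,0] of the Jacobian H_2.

H_jac[0,0] = 0.3644

step 1: x^-=[1.2700]  P^-=[0.7500]  H_jac=[2.5400]  S=[5.1187]  K=[0.3722]  nu=[-2.9229]  x^+=[0.1822]  P^+=[0.0410]
step 2: x^-=[0.1822]  P^-=[0.1410]  H_jac=[0.3644]  S=[0.2987]  K=[0.1720]  nu=[0.7568]  x^+=[0.3124]  P^+=[0.1322]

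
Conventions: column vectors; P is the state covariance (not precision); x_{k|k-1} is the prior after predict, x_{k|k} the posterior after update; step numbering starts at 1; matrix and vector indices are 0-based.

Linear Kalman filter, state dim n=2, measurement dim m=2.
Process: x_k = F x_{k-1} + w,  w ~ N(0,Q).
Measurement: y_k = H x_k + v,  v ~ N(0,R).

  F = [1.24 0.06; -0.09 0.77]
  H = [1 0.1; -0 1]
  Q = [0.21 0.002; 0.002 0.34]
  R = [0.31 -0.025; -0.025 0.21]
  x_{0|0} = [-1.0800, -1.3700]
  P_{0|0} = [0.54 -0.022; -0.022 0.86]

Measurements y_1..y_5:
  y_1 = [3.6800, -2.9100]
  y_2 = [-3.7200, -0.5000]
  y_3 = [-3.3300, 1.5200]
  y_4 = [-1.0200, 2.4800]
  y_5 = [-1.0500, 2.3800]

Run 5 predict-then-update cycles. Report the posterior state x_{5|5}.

x_post = [-1.6906, 2.1868]

step 1: x^-=[-1.4214, -0.9577]  P^-=[1.0401 -0.0394; -0.0394 0.8573]  S=[1.3508 0.0213; 0.0213 1.0673]  K=[0.7679 -0.0523; 0.0216 0.8028]  nu=[5.1972, -1.9523]  x^+=[2.6716, -2.4127]  P^+=[0.2424 -0.0302; -0.0302 0.1681]
step 2: x^-=[3.1680, -2.0982]  P^-=[0.5788 -0.0459; -0.0459 0.4458]  S=[0.8841 -0.0264; -0.0264 0.6558]  K=[0.6482 -0.0440; 0.0188 0.6805]  nu=[-6.6782, 1.5982]  x^+=[-1.2310, -1.1358]  P^+=[0.2046 -0.0254; -0.0254 0.1424]
step 3: x^-=[-1.5946, -0.7638]  P^-=[0.5213 -0.0384; -0.0384 0.4296]  S=[0.8279 -0.0204; -0.0204 0.6396]  K=[0.6240 -0.0401; 0.0221 0.6724]  nu=[-1.6590, 2.2838]  x^+=[-2.7215, 0.7351]  P^+=[0.1969 -0.0240; -0.0240 0.1407]
step 4: x^-=[-3.3305, 0.8110]  P^-=[0.5096 -0.0363; -0.0363 0.4283]  S=[0.8166 -0.0184; -0.0184 0.6383]  K=[0.6187 -0.0390; 0.0232 0.6717]  nu=[2.2294, 1.6690]  x^+=[-2.0162, 1.9837]  P^+=[0.1951 -0.0236; -0.0236 0.1405]
step 5: x^-=[-2.3810, 1.7089]  P^-=[0.5070 -0.0357; -0.0357 0.4281]  S=[0.8142 -0.0179; -0.0179 0.6381]  K=[0.6175 -0.0387; 0.0235 0.6716]  nu=[1.1601, 0.6711]  x^+=[-1.6906, 2.1868]  P^+=[0.1948 -0.0236; -0.0236 0.1404]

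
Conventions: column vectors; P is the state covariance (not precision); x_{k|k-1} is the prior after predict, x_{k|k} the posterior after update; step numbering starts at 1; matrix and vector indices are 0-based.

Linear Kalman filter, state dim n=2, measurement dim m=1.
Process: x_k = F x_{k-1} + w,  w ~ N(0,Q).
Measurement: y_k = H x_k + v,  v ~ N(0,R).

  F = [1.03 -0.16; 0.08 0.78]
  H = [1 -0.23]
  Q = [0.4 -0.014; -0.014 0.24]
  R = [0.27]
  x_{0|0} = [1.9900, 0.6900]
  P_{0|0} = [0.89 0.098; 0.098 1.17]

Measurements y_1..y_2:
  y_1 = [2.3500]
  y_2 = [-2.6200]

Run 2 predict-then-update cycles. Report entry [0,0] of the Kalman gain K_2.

step 1: x^-=[1.9393, 0.6974]  P^-=[1.3419 -0.0092; -0.0092 0.9698]  S=[1.6674]  K=[0.8060; -0.1393]  nu=[0.5711]  x^+=[2.3996, 0.6179]  P^+=[0.2586 0.1780; 0.1780 0.9374]
step 2: x^-=[2.3728, 0.6739]  P^-=[0.6396 0.0310; 0.0310 0.8342]  S=[0.9395]  K=[0.6732; -0.1712]  nu=[-4.8378]  x^+=[-0.8842, 1.5020]  P^+=[0.2138 0.1393; 0.1393 0.8067]

K[0,0] = 0.6732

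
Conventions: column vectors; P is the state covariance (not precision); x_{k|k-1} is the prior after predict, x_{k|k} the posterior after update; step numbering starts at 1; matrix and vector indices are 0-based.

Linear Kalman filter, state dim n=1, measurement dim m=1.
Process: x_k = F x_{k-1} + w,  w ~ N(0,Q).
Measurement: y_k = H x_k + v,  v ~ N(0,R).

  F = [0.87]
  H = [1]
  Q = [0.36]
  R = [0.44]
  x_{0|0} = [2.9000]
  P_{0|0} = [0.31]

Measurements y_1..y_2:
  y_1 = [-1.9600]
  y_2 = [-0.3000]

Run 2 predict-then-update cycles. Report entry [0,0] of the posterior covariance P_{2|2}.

P_post[0,0] = 0.2447

step 1: x^-=[2.5230]  P^-=[0.5946]  S=[1.0346]  K=[0.5747]  nu=[-4.4830]  x^+=[-0.0535]  P^+=[0.2529]
step 2: x^-=[-0.0466]  P^-=[0.5514]  S=[0.9914]  K=[0.5562]  nu=[-0.2534]  x^+=[-0.1875]  P^+=[0.2447]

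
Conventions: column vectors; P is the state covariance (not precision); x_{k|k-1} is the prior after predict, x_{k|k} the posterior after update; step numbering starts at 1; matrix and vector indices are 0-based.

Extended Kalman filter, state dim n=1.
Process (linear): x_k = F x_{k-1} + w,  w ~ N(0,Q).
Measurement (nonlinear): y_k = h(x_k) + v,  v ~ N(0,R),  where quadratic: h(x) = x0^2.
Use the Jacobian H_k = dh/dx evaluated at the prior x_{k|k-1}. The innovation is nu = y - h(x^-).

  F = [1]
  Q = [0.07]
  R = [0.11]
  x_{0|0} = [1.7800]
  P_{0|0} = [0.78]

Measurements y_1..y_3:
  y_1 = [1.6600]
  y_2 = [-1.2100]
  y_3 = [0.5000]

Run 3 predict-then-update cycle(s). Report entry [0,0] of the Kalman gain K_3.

step 1: x^-=[1.7800]  P^-=[0.8500]  H_jac=[3.5600]  S=[10.8826]  K=[0.2781]  nu=[-1.5084]  x^+=[1.3606]  P^+=[0.0086]
step 2: x^-=[1.3606]  P^-=[0.0786]  H_jac=[2.7211]  S=[0.6919]  K=[0.3091]  nu=[-3.0612]  x^+=[0.4145]  P^+=[0.0125]
step 3: x^-=[0.4145]  P^-=[0.0825]  H_jac=[0.8289]  S=[0.1667]  K=[0.4102]  nu=[0.3282]  x^+=[0.5491]  P^+=[0.0544]

K[0,0] = 0.4102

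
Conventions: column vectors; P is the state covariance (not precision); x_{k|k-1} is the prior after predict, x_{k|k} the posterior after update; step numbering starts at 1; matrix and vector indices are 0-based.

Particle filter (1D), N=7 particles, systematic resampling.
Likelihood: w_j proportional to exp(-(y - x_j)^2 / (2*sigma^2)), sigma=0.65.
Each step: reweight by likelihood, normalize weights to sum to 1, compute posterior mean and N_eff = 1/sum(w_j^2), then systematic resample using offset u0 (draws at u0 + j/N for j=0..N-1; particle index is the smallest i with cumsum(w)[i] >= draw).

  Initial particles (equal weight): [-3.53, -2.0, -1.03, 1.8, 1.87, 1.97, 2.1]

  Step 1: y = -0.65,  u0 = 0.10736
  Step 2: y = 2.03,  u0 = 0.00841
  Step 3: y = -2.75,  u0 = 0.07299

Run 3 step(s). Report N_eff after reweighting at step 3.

step 1: w=[0.0001, 0.1205, 0.8776, 0.0009, 0.0006, 0.0003, 0.0001]  mean=-1.1416  Neff=1.2743  idx=[1, 2, 2, 2, 2, 2, 2]
step 2: w=[0.0000, 0.1667, 0.1667, 0.1667, 0.1667, 0.1667, 0.1667]  mean=-1.0300  Neff=6.0006  idx=[1, 1, 2, 3, 4, 5, 6]
step 3: w=[0.1429, 0.1429, 0.1429, 0.1429, 0.1429, 0.1429, 0.1429]  mean=-1.0300  Neff=7.0000  idx=[0, 1, 2, 3, 4, 5, 6]

N_eff = 7.0000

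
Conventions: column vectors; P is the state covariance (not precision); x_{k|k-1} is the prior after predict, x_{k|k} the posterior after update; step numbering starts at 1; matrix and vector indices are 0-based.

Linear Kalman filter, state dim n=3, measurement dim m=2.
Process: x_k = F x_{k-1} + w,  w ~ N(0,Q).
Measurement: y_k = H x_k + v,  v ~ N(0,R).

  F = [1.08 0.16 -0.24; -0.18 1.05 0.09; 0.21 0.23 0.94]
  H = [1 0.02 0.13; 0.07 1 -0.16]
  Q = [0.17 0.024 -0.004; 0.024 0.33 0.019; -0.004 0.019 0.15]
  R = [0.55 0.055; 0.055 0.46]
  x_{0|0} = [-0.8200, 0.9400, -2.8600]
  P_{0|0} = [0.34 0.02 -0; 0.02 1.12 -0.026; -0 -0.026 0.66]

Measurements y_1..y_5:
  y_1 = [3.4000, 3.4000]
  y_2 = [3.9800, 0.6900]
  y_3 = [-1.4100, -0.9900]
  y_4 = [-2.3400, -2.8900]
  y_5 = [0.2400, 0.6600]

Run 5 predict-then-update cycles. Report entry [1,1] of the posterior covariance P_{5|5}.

step 1: x^-=[-0.0488, 0.8772, -2.6444]  P^-=[0.6422 0.1601 -0.0314; 0.1601 1.5687 0.3098; -0.0314 0.3098 0.7981]  S=[1.2061 0.3191; 0.3191 1.9762]  K=[0.5260 0.0214; -0.0133 0.7765; 0.0429 0.0841]  nu=[3.7750, 2.1031]  x^+=[1.9819, 2.4602, -2.3056]  P^+=[0.3003 0.0055 -0.0766; 0.0055 0.3835 0.1712; -0.0766 0.1712 0.7796]
step 2: x^-=[3.0875, 2.0189, -1.1852]  P^-=[0.6035 -0.0322 -0.1537; -0.0322 0.8016 0.3512; -0.1537 0.3512 0.9167]  S=[1.1299 0.1297; 0.1297 1.1746]  K=[0.5191 -0.0278; -0.0471 0.6379; -0.0438 0.1698]  nu=[1.0062, -1.7347]  x^+=[3.6580, 0.8650, -1.5239]  P^+=[0.3019 -0.0268 -0.1340; -0.0268 0.3289 0.2263; -0.1340 0.2263 0.8826]
step 3: x^-=[4.4548, 0.1126, -0.4653]  P^-=[0.6242 -0.1007 -0.2379; -0.1007 0.7668 0.4051; -0.2379 0.4051 1.0029]  S=[1.1277 0.0796; 0.0796 1.1172]  K=[0.5282 -0.0546; -0.0733 0.6273; -0.1030 0.2114]  nu=[-5.8065, -1.4889]  x^+=[1.4692, -0.3959, -0.1817]  P^+=[0.3109 -0.0455 -0.1729; -0.0455 0.3285 0.2548; -0.1729 0.2548 0.9445]
step 4: x^-=[1.5670, -0.6965, 0.0466]  P^-=[0.6498 -0.1368 -0.2899; -0.1368 0.7808 0.4411; -0.2899 0.4411 1.0531]  S=[1.1393 0.0569; 0.0569 1.1172]  K=[0.5382 -0.0676; -0.0876 0.6317; -0.1382 0.2329]  nu=[-3.8991, -2.2958]  x^+=[-0.3764, -1.8052, 0.0508]  P^+=[0.3188 -0.0550 -0.1952; -0.0550 0.3327 0.2691; -0.1952 0.2691 0.9745]
step 5: x^-=[-0.7075, -1.8231, -0.4465]  P^-=[0.6680 -0.1553 -0.3176; -0.1553 0.7930 0.4604; -0.3176 0.4604 1.0767]  S=[1.1501 0.0460; 0.0460 1.1218]  K=[0.5452 -0.0738; -0.0946 0.6354; -0.1562 0.2434]  nu=[1.0420, 2.4612]  x^+=[-0.3211, -0.3580, -0.0101]  P^+=[0.3238 -0.0596 -0.2061; -0.0596 0.3353 0.2755; -0.2061 0.2755 0.9856]

P_post[1,1] = 0.3353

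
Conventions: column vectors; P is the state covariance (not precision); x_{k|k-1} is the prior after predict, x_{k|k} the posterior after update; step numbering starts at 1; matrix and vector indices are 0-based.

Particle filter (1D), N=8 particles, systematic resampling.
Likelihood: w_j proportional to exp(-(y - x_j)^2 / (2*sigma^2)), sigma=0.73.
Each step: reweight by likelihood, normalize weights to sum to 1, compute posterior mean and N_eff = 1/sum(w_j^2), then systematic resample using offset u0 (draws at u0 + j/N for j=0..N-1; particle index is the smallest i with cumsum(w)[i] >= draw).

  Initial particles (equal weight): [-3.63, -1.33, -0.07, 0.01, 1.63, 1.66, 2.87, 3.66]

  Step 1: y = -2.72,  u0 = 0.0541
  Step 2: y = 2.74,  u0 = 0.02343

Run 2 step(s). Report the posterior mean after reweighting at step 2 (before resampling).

post_mean = -1.3300

step 1: w=[0.7353, 0.2610, 0.0022, 0.0015, 0.0000, 0.0000, 0.0000, 0.0000]  mean=-3.0165  Neff=1.6424  idx=[0, 0, 0, 0, 0, 0, 1, 1]
step 2: w=[0.0000, 0.0000, 0.0000, 0.0000, 0.0000, 0.0000, 0.5000, 0.5000]  mean=-1.3300  Neff=2.0000  idx=[6, 6, 6, 6, 7, 7, 7, 7]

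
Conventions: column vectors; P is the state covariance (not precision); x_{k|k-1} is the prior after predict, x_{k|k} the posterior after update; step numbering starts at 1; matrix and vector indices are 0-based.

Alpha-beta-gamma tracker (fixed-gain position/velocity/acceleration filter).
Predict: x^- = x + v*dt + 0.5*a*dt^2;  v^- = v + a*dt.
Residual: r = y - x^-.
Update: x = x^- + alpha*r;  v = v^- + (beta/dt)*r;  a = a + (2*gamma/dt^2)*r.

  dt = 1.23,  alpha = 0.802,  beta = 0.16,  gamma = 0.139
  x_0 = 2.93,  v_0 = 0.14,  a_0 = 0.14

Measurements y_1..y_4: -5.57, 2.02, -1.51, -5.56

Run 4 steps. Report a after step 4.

a_post = -0.3808

step 1: x_pred=3.2081  r=-8.7781  x^+=-3.8319  v^+=-0.8297  a^+=-1.4730
step 2: x_pred=-5.9667  r=7.9867  x^+=0.4386  v^+=-1.6025  a^+=-0.0054
step 3: x_pred=-1.5366  r=0.0266  x^+=-1.5153  v^+=-1.6058  a^+=-0.0005
step 4: x_pred=-3.4908  r=-2.0692  x^+=-5.1503  v^+=-1.8756  a^+=-0.3808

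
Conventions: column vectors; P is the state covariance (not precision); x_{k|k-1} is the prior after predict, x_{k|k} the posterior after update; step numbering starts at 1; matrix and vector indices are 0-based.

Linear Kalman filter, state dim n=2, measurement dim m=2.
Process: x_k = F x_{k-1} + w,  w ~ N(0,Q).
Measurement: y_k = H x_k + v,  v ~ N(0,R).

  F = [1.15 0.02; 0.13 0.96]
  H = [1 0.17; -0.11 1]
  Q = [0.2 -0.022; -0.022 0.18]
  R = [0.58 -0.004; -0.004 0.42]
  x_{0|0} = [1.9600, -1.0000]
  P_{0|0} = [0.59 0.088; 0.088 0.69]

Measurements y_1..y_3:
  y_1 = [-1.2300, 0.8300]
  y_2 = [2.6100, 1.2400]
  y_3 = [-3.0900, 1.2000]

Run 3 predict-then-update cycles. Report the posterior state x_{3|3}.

x_post = [-0.9005, 0.8293]

step 1: x^-=[2.2340, -0.7052]  P^-=[0.9846 0.1768; 0.1768 0.8478]  S=[1.6492 0.2054; 0.2054 1.2409]  K=[0.6212 -0.0476; 0.1138 0.6488]  nu=[-3.3441, 1.7809]  x^+=[0.0721, 0.0695]  P^+=[0.3576 0.0169; 0.0169 0.2739]
step 2: x^-=[0.0843, 0.0761]  P^-=[0.6738 0.0554; 0.0554 0.4427]  S=[1.2854 0.0515; 0.0515 0.8586]  K=[0.5337 -0.0538; 0.0815 0.5036]  nu=[2.5128, 1.1732]  x^+=[1.3621, 0.8716]  P^+=[0.3082 0.0092; 0.0092 0.2122]
step 3: x^-=[1.5839, 1.0138]  P^-=[0.6081 0.0383; 0.0383 0.3830]  S=[1.2122 0.0318; 0.0318 0.8020]  K=[0.5085 -0.0558; 0.0730 0.4695]  nu=[-4.8462, 0.3604]  x^+=[-0.9005, 0.8293]  P^+=[0.2940 0.0069; 0.0069 0.1976]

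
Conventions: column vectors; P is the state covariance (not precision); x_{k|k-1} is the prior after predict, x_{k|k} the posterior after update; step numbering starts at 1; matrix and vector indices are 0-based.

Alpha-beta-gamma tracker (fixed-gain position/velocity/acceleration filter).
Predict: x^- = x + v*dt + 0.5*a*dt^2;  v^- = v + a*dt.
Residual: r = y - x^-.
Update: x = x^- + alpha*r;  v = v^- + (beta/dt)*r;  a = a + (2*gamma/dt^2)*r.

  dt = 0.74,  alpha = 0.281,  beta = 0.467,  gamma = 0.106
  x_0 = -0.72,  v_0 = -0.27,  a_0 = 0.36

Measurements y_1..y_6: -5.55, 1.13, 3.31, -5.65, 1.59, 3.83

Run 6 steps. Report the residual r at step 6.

step 1: x_pred=-0.8212  r=-4.7288  x^+=-2.1500  v^+=-2.9878  a^+=-1.4707
step 2: x_pred=-4.7637  r=5.8937  x^+=-3.1076  v^+=-0.3568  a^+=0.8110
step 3: x_pred=-3.1495  r=6.4595  x^+=-1.3344  v^+=4.3199  a^+=3.3118
step 4: x_pred=2.7691  r=-8.4191  x^+=0.4033  v^+=1.4574  a^+=0.0524
step 5: x_pred=1.4962  r=0.0938  x^+=1.5225  v^+=1.5554  a^+=0.0887
step 6: x_pred=2.6978  r=1.1322  x^+=3.0160  v^+=2.3356  a^+=0.5270

resid = 1.1322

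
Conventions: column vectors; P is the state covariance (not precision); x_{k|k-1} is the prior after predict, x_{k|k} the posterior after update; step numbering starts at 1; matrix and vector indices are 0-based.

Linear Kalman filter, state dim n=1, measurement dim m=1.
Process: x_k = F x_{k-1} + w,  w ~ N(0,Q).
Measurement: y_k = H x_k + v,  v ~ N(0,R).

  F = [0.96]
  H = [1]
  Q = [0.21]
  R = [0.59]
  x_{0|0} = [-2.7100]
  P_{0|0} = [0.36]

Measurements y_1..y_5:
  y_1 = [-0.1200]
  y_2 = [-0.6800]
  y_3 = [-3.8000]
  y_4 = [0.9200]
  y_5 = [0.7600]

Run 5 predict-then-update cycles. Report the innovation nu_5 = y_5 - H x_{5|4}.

innov = [1.5464]

step 1: x^-=[-2.6016]  P^-=[0.5418]  S=[1.1318]  K=[0.4787]  nu=[2.4816]  x^+=[-1.4137]  P^+=[0.2824]
step 2: x^-=[-1.3571]  P^-=[0.4703]  S=[1.0603]  K=[0.4435]  nu=[0.6771]  x^+=[-1.0568]  P^+=[0.2617]
step 3: x^-=[-1.0145]  P^-=[0.4512]  S=[1.0412]  K=[0.4333]  nu=[-2.7855]  x^+=[-2.2216]  P^+=[0.2557]
step 4: x^-=[-2.1327]  P^-=[0.4456]  S=[1.0356]  K=[0.4303]  nu=[3.0527]  x^+=[-0.8191]  P^+=[0.2539]
step 5: x^-=[-0.7864]  P^-=[0.4440]  S=[1.0340]  K=[0.4294]  nu=[1.5464]  x^+=[-0.1224]  P^+=[0.2533]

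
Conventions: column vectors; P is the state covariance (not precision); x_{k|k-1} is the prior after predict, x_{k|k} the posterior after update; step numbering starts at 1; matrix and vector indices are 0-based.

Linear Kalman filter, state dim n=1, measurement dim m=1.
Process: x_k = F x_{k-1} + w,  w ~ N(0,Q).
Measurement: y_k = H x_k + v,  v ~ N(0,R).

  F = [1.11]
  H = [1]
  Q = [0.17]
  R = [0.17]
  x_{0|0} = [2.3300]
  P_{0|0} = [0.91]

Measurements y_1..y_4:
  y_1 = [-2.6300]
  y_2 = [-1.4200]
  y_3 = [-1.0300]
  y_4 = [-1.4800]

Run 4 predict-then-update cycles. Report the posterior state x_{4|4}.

step 1: x^-=[2.5863]  P^-=[1.2912]  S=[1.4612]  K=[0.8837]  nu=[-5.2163]  x^+=[-2.0231]  P^+=[0.1502]
step 2: x^-=[-2.2457]  P^-=[0.3551]  S=[0.5251]  K=[0.6762]  nu=[0.8257]  x^+=[-1.6873]  P^+=[0.1150]
step 3: x^-=[-1.8729]  P^-=[0.3116]  S=[0.4816]  K=[0.6470]  nu=[0.8429]  x^+=[-1.3275]  P^+=[0.1100]
step 4: x^-=[-1.4735]  P^-=[0.3055]  S=[0.4755]  K=[0.6425]  nu=[-0.0065]  x^+=[-1.4777]  P^+=[0.1092]

x_post = [-1.4777]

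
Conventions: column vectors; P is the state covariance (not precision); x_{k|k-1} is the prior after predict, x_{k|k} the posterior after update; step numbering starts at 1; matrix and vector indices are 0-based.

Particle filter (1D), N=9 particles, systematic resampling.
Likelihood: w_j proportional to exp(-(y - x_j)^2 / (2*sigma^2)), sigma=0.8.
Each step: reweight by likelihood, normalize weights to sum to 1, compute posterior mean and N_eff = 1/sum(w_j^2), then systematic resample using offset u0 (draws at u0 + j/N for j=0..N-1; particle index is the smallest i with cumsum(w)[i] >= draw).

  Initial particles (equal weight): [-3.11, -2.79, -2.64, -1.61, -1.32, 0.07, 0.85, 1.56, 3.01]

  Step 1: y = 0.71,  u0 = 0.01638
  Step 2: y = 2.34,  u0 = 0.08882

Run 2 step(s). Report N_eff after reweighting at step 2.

step 1: w=[0.0000, 0.0000, 0.0001, 0.0063, 0.0170, 0.3089, 0.4189, 0.2419, 0.0068]  mean=0.7427  Neff=3.0321  idx=[4, 5, 5, 6, 6, 6, 6, 7, 7]
step 2: w=[0.0000, 0.0090, 0.0090, 0.0889, 0.0889, 0.0889, 0.0889, 0.3132, 0.3132]  mean=1.2807  Neff=4.3870  idx=[3, 5, 6, 7, 7, 7, 8, 8, 8]

N_eff = 4.3870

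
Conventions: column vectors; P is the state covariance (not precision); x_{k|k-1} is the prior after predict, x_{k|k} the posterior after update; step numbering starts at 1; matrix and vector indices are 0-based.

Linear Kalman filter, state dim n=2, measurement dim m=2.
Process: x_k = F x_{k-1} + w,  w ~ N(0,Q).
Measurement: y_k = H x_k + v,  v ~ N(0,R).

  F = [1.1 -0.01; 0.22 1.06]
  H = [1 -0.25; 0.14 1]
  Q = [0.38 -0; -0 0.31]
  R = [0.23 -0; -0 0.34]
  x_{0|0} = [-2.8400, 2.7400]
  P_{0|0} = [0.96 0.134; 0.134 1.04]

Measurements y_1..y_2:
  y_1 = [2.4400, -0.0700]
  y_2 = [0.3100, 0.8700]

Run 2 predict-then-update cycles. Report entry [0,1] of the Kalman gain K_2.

step 1: x^-=[-3.1514, 2.2796]  P^-=[1.5388 0.3772; 0.3772 1.5875]  S=[1.6794 0.1826; 0.1826 2.0633]  K=[0.8369 0.2132; -0.0991 0.8038]  nu=[6.1613, -1.9084]  x^+=[1.5984, 0.1352]  P^+=[0.2035 0.0440; 0.0440 0.2671]
step 2: x^-=[1.7569, 0.4950]  P^-=[0.6253 0.0976; 0.0976 0.6405]  S=[0.8465 0.0216; 0.0216 1.0201]  K=[0.7056 0.1666; -0.0903 0.6432]  nu=[-1.3232, 0.1291]  x^+=[0.8448, 0.6974]  P^+=[0.1705 0.0328; 0.0328 0.2141]

K[0,1] = 0.1666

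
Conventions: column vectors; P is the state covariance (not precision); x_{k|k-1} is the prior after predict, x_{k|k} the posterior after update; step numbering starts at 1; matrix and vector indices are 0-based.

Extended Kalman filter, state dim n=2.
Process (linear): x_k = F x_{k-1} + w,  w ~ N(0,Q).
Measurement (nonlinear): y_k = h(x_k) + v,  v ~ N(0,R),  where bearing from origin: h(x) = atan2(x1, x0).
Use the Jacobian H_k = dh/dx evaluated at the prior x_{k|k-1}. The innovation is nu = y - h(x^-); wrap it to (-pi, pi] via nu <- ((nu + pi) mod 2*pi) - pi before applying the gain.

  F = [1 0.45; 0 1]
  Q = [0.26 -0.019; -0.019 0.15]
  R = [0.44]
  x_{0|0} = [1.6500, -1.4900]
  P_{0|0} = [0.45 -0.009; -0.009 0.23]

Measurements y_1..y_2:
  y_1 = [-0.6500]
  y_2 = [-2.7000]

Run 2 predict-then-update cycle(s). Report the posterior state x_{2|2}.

x_post = [-0.4685, -1.7596]

step 1: x^-=[0.9795, -1.4900]  P^-=[0.7485 0.0755; 0.0755 0.3800]  H_jac=[0.4686 0.3081]  S=[0.6622]  K=[0.5648; 0.2302]  nu=[0.3392]  x^+=[1.1711, -1.4119]  P^+=[0.5372 -0.0106; -0.0106 0.3449]
step 2: x^-=[0.5357, -1.4119]  P^-=[0.8575 0.1256; 0.1256 0.4949]  H_jac=[0.6191 0.2349]  S=[0.8326]  K=[0.6731; 0.2331]  nu=[-1.4919]  x^+=[-0.4685, -1.7596]  P^+=[0.4803 -0.0050; -0.0050 0.4497]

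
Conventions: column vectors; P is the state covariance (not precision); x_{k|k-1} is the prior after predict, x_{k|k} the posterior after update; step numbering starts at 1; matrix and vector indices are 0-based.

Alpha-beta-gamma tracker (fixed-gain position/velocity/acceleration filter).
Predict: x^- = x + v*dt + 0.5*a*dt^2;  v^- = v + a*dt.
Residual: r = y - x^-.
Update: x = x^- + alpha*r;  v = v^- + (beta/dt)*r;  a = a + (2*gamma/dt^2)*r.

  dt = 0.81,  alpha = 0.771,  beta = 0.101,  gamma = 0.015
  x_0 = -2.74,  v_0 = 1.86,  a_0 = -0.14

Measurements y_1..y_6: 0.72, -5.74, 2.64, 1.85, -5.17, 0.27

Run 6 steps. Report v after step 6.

v_post = 0.1621

step 1: x_pred=-1.2793  r=1.9993  x^+=0.2622  v^+=1.9959  a^+=-0.0486
step 2: x_pred=1.8629  r=-7.6029  x^+=-3.9989  v^+=1.0085  a^+=-0.3962
step 3: x_pred=-3.3120  r=5.9520  x^+=1.2770  v^+=1.4298  a^+=-0.1241
step 4: x_pred=2.3944  r=-0.5444  x^+=1.9747  v^+=1.2614  a^+=-0.1490
step 5: x_pred=2.9475  r=-8.1175  x^+=-3.3111  v^+=0.1285  a^+=-0.5201
step 6: x_pred=-3.3776  r=3.6476  x^+=-0.5653  v^+=0.1621  a^+=-0.3533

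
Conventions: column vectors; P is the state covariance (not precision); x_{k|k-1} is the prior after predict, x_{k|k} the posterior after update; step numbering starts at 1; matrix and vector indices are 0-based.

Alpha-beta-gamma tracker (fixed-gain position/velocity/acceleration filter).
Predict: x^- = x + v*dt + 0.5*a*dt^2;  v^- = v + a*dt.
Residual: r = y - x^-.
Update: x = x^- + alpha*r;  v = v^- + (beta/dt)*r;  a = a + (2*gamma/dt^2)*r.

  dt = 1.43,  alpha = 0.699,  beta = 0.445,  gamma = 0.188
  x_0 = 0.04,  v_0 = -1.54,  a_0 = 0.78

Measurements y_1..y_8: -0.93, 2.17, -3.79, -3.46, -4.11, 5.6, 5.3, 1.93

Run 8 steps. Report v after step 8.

v_post = 2.7850

step 1: x_pred=-1.3647  r=0.4347  x^+=-1.0608  v^+=-0.2893  a^+=0.8599
step 2: x_pred=-0.5954  r=2.7654  x^+=1.3376  v^+=1.8009  a^+=1.3684
step 3: x_pred=5.3121  r=-9.1021  x^+=-1.0503  v^+=0.9253  a^+=-0.3052
step 4: x_pred=-0.0392  r=-3.4208  x^+=-2.4303  v^+=-0.5757  a^+=-0.9342
step 5: x_pred=-4.2088  r=0.0988  x^+=-4.1397  v^+=-1.8809  a^+=-0.9160
step 6: x_pred=-7.7660  r=13.3660  x^+=1.5768  v^+=0.9685  a^+=1.5416
step 7: x_pred=4.5380  r=0.7620  x^+=5.0707  v^+=3.4101  a^+=1.6817
step 8: x_pred=11.6666  r=-9.7366  x^+=4.8607  v^+=2.7850  a^+=-0.1086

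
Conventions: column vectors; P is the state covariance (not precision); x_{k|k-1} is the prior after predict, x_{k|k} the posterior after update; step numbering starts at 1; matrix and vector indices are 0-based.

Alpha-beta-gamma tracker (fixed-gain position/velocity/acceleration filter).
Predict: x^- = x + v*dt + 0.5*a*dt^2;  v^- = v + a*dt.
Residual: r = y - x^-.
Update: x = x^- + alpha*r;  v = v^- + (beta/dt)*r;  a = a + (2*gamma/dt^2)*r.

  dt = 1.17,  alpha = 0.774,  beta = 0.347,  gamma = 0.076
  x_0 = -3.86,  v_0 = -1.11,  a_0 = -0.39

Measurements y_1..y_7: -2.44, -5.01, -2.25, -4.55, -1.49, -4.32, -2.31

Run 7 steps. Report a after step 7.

a_post = 0.1581

step 1: x_pred=-5.4256  r=2.9856  x^+=-3.1148  v^+=-0.6808  a^+=-0.0585
step 2: x_pred=-3.9513  r=-1.0587  x^+=-4.7707  v^+=-1.0632  a^+=-0.1760
step 3: x_pred=-6.1352  r=3.8852  x^+=-3.1281  v^+=-0.1169  a^+=0.2554
step 4: x_pred=-3.0900  r=-1.4600  x^+=-4.2200  v^+=-0.2511  a^+=0.0933
step 5: x_pred=-4.4500  r=2.9600  x^+=-2.1590  v^+=0.7359  a^+=0.4219
step 6: x_pred=-1.0092  r=-3.3108  x^+=-3.5718  v^+=0.2476  a^+=0.0543
step 7: x_pred=-3.2449  r=0.9349  x^+=-2.5213  v^+=0.5884  a^+=0.1581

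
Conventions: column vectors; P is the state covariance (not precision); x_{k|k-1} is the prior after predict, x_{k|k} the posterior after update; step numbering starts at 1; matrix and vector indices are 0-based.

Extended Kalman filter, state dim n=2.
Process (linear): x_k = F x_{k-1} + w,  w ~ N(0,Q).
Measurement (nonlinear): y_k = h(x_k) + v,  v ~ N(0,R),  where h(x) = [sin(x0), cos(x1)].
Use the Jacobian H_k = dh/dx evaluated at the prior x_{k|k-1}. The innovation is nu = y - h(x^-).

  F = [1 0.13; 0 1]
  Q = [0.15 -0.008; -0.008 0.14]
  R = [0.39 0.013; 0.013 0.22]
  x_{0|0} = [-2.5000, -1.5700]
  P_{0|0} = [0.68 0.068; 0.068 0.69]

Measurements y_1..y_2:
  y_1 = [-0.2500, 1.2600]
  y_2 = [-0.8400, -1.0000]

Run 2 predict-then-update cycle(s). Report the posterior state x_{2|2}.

x_post = [-2.6097, -1.5777]

step 1: x^-=[-2.7041, -1.5700]  P^-=[0.8593 0.1497; 0.1497 0.8300]  H_jac=[-0.9058 0.0000; 0.0000 1.0000]  S=[1.0951 -0.1226; -0.1226 1.0500]  K=[-0.7041 0.0604; -0.0358 0.7863]  nu=[0.1737, 1.2592]  x^+=[-2.7504, -0.5861]  P^+=[0.3023 0.0041; 0.0041 0.1725]
step 2: x^-=[-2.8266, -0.5861]  P^-=[0.4563 0.0186; 0.0186 0.3125]  H_jac=[-0.9508 0.0000; 0.0000 0.5531]  S=[0.8024 0.0032; 0.0032 0.3156]  K=[-0.5407 0.0381; -0.0242 0.5479]  nu=[-0.5301, -1.8331]  x^+=[-2.6097, -1.5777]  P^+=[0.2213 0.0024; 0.0024 0.2174]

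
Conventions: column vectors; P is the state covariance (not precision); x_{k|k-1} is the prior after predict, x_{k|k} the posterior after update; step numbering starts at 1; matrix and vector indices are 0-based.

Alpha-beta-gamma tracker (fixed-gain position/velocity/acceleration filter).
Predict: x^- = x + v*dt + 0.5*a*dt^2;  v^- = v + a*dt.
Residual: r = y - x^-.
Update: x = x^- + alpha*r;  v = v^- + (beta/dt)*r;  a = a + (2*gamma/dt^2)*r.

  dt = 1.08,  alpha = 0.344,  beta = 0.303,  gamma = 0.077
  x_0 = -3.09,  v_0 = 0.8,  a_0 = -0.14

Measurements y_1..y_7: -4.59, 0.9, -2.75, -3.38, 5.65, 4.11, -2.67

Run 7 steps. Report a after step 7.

a_post = -0.2783

step 1: x_pred=-2.3076  r=-2.2824  x^+=-3.0928  v^+=0.0085  a^+=-0.4413
step 2: x_pred=-3.3410  r=4.2410  x^+=-1.8821  v^+=0.7217  a^+=0.1186
step 3: x_pred=-1.0335  r=-1.7165  x^+=-1.6240  v^+=0.3682  a^+=-0.1080
step 4: x_pred=-1.2893  r=-2.0907  x^+=-2.0085  v^+=-0.3350  a^+=-0.3841
step 5: x_pred=-2.5943  r=8.2443  x^+=0.2417  v^+=1.5632  a^+=0.7044
step 6: x_pred=2.3408  r=1.7692  x^+=2.9494  v^+=2.8204  a^+=0.9380
step 7: x_pred=6.5425  r=-9.2125  x^+=3.3734  v^+=1.2488  a^+=-0.2783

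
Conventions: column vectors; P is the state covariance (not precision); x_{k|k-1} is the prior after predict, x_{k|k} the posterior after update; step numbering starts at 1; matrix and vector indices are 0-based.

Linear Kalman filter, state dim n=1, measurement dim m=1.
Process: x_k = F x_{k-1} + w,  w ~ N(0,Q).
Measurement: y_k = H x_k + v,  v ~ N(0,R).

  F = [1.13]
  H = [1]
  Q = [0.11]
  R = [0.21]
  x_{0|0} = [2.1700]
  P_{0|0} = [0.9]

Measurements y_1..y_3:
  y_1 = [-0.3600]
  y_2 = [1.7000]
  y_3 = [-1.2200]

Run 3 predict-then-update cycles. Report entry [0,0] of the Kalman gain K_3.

K[0,0] = 0.5677

step 1: x^-=[2.4521]  P^-=[1.2592]  S=[1.4692]  K=[0.8571]  nu=[-2.8121]  x^+=[0.0419]  P^+=[0.1800]
step 2: x^-=[0.0474]  P^-=[0.3398]  S=[0.5498]  K=[0.6181]  nu=[1.6526]  x^+=[1.0688]  P^+=[0.1298]
step 3: x^-=[1.2077]  P^-=[0.2757]  S=[0.4857]  K=[0.5677]  nu=[-2.4277]  x^+=[-0.1704]  P^+=[0.1192]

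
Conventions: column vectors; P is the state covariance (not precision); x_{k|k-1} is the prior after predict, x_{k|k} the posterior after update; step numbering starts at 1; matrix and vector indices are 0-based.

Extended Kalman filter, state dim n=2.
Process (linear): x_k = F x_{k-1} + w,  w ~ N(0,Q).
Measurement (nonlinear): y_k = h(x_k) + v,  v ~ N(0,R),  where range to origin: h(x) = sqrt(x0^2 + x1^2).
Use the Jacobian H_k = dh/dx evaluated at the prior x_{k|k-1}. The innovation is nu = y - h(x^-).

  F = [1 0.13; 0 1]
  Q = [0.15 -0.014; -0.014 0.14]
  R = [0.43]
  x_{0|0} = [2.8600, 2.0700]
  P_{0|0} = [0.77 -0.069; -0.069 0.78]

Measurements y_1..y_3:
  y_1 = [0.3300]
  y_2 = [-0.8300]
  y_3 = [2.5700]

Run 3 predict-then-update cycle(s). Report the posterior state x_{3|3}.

step 1: x^-=[3.1291, 2.0700]  P^-=[0.9152 0.0184; 0.0184 0.9200]  H_jac=[0.8340 0.5517]  S=[1.3636]  K=[0.5672; 0.3835]  nu=[-3.4218]  x^+=[1.1882, 0.7578]  P^+=[0.4765 -0.2782; -0.2782 0.7195]
step 2: x^-=[1.2867, 0.7578]  P^-=[0.5663 -0.1987; -0.1987 0.8595]  H_jac=[0.8617 0.5075]  S=[0.8980]  K=[0.4311; 0.2950]  nu=[-2.3232]  x^+=[0.2851, 0.0724]  P^+=[0.3994 -0.3129; -0.3129 0.7813]
step 3: x^-=[0.2945, 0.0724]  P^-=[0.4813 -0.2253; -0.2253 0.9213]  H_jac=[0.9711 0.2386]  S=[0.8319]  K=[0.4972; 0.0012]  nu=[2.2667]  x^+=[1.4215, 0.0752]  P^+=[0.2756 -0.2259; -0.2259 0.9213]

x_post = [1.4215, 0.0752]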